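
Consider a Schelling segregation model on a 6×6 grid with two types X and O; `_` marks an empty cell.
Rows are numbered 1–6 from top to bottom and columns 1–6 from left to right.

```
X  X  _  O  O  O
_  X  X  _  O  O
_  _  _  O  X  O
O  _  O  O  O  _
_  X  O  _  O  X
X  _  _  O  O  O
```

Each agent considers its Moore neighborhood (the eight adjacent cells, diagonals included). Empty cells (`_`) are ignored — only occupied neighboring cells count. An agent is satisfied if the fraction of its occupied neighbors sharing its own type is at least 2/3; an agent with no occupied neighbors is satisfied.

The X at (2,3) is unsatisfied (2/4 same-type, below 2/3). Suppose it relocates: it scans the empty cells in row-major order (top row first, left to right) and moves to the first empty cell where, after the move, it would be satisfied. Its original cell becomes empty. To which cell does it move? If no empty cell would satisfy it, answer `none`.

Vacating (2,3). Empty cells in order:
  (1,3): 2/3 same-type → satisfied — stop here.

(1,3)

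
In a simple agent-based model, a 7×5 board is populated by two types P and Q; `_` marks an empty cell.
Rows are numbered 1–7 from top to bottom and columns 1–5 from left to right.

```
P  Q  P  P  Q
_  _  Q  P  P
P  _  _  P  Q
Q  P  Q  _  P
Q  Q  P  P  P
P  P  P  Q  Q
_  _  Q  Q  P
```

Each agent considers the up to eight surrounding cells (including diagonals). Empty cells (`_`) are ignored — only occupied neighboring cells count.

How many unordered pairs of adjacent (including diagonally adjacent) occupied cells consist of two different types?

Scan each occupied cell's neighbors to the right and below (and the two forward diagonals) so each pair is counted once.
From row 1: 7 unlike of 12 pairs (running 7/12).
From row 2: 4 unlike of 7 pairs (running 11/19).
From row 3: 4 unlike of 6 pairs (running 15/25).
From row 4: 6 unlike of 12 pairs (running 21/37).
From row 5: 11 unlike of 17 pairs (running 32/54).
From row 6: 6 unlike of 12 pairs (running 38/66).
From row 7: 1 unlike of 2 pairs (running 39/68).
Total adjacent occupied pairs: 68; unlike-type pairs: 39.

39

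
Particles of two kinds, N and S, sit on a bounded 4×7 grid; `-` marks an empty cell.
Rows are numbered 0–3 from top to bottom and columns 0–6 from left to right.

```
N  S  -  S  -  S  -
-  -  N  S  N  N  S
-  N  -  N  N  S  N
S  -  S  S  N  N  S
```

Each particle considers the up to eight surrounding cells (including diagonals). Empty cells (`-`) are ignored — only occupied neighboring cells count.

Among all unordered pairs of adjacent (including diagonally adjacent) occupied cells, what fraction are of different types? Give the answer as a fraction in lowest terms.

13/22

Scan each occupied cell's neighbors to the right and below (and the two forward diagonals) so each pair is counted once.
From row 0: 6 unlike of 8 pairs (running 6/8).
From row 1: 8 unlike of 16 pairs (running 14/24).
From row 2: 10 unlike of 16 pairs (running 24/40).
From row 3: 2 unlike of 4 pairs (running 26/44).
Total adjacent occupied pairs: 44; unlike-type pairs: 26.
26/44 reduces to 13/22.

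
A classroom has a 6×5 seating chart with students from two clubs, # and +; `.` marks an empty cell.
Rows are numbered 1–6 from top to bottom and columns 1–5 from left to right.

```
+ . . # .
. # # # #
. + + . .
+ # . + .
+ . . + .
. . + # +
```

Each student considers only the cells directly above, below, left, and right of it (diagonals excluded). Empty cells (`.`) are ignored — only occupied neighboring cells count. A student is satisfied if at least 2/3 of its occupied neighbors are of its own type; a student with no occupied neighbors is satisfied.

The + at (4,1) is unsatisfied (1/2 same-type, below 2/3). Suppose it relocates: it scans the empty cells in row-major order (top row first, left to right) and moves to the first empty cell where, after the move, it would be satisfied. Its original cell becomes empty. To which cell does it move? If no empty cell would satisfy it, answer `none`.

Vacating (4,1). Empty cells in order:
  (1,2): 1/2 same-type → still unsatisfied.
  (1,3): 0/2 same-type → still unsatisfied.
  (1,5): 0/2 same-type → still unsatisfied.
  (2,1): 1/2 same-type → still unsatisfied.
  (3,1): 1/1 same-type → satisfied — stop here.

(3,1)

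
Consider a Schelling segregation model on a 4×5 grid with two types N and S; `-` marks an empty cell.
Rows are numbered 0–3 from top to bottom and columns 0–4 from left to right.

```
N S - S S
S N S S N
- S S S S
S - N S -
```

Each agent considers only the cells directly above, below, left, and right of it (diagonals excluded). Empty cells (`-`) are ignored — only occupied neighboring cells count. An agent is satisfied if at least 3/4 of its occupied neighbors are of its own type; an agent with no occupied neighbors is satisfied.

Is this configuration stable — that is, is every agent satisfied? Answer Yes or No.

(0,0)N 0/2 unhappy
(0,1)S 0/2 unhappy
(0,3)S 2/2 ok
(0,4)S 1/2 unhappy
(1,0)S 0/2 unhappy
(1,1)N 0/4 unhappy
(1,2)S 2/3 unhappy
(1,3)S 3/4 ok
(1,4)N 0/3 unhappy
(2,1)S 1/2 unhappy
(2,2)S 3/4 ok
(2,3)S 4/4 ok
(2,4)S 1/2 unhappy
(3,0)S 0/0 ok
(3,2)N 0/2 unhappy
(3,3)S 1/2 unhappy
For instance (0,0) has only 0/2 same-type neighbors, below 3/4.

No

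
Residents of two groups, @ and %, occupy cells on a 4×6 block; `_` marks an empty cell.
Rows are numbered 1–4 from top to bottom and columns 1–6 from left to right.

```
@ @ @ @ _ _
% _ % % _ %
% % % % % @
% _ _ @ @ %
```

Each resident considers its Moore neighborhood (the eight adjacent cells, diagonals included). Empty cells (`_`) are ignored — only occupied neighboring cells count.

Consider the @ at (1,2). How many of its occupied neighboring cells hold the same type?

2

Occupied neighbors of (1,2): (1,1)=@, (1,3)=@, (2,1)=%, (2,3)=%.
Same type (@): 2 of 4.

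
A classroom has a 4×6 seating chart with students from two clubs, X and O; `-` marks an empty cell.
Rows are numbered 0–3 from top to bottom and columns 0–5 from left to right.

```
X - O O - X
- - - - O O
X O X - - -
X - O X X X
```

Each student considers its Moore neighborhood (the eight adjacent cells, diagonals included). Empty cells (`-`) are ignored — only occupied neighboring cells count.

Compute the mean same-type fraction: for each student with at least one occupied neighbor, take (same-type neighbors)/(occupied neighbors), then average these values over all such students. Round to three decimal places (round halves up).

0.596

(0,0)X — no occupied neighbors
(0,2)O 1/1
(0,3)O 2/2
(0,5)X 0/2
(1,4)O 2/3
(1,5)O 1/2
(2,0)X 1/2
(2,1)O 1/4
(2,2)X 1/3
(3,0)X 1/2
(3,2)O 1/3
(3,3)X 2/3
(3,4)X 2/2
(3,5)X 1/1
Sum over 13 students: 1/1 + 2/2 + 0/2 + 2/3 + 1/2 + 1/2 + 1/4 + 1/3 + 1/2 + 1/3 + 2/3 + 2/2 + 1/1 = 31/4; mean = 31/4 ÷ 13 = 31/52 = 0.596153… → 0.596.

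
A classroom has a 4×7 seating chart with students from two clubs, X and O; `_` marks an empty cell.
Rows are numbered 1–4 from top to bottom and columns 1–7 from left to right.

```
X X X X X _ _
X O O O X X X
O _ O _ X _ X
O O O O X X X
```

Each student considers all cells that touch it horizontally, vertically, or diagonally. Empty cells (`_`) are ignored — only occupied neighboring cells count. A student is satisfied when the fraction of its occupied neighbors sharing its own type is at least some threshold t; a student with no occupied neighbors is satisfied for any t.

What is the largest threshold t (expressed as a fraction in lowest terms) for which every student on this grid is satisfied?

Row 1: (1,1)X 2/3 · (1,2)X 3/5 · (1,3)X 2/5 · (1,4)X 3/5 · (1,5)X 3/4
Row 2: (2,1)X 2/4 · (2,2)O 3/7 · (2,3)O 3/6 · (2,4)O 2/7 · (2,5)X 4/5 · (2,6)X 5/5 · (2,7)X 2/2
Row 3: (3,1)O 3/4 · (3,3)O 6/6 · (3,5)X 4/6 · (3,7)X 4/4
Row 4: (4,1)O 2/2 · (4,2)O 4/4 · (4,3)O 3/3 · (4,4)O 2/4 · (4,5)X 2/3 · (4,6)X 4/4 · (4,7)X 2/2
The smallest same-type fraction is 2/7 at (2,4), which reduces to 2/7. Any threshold above that leaves this student unsatisfied.

2/7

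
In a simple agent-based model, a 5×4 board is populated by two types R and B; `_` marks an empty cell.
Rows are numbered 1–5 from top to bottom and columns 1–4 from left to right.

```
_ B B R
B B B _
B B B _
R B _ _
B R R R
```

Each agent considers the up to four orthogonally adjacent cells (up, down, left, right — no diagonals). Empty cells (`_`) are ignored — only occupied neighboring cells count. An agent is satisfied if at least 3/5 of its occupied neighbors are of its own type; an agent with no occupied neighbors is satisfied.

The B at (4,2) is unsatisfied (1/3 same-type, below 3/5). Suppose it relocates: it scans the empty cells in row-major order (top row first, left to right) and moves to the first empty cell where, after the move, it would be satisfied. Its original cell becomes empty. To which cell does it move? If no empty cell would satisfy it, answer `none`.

Vacating (4,2). Empty cells in order:
  (1,1): 2/2 same-type → satisfied — stop here.

(1,1)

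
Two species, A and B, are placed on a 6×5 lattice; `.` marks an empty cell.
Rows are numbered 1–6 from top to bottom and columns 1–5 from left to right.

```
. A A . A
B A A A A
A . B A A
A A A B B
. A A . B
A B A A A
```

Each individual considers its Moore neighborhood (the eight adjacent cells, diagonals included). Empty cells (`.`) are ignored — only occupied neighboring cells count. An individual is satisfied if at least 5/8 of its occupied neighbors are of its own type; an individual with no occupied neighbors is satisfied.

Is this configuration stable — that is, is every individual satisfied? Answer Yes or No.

(1,2)A 3/4 ✓
(1,3)A 4/4 ✓
(1,5)A 2/2 ✓
(2,1)B 0/3 ✗
(2,2)A 4/6 ✓
(2,3)A 5/6 ✓
(2,4)A 6/7 ✓
(2,5)A 4/4 ✓
(3,1)A 3/4 ✓
(3,3)B 1/7 ✗
(3,4)A 5/8 ✓
(3,5)A 3/5 ✗
(4,1)A 3/3 ✓
(4,2)A 5/6 ✓
(4,3)A 4/6 ✓
(4,4)B 3/7 ✗
(4,5)B 2/4 ✗
(5,2)A 6/7 ✓
(5,3)A 5/7 ✓
(5,5)B 2/4 ✗
(6,1)A 1/2 ✗
(6,2)B 0/4 ✗
(6,3)A 3/4 ✓
(6,4)A 3/4 ✓
(6,5)A 1/2 ✗
For instance (2,1) has only 0/3 same-type neighbors, below 5/8.

No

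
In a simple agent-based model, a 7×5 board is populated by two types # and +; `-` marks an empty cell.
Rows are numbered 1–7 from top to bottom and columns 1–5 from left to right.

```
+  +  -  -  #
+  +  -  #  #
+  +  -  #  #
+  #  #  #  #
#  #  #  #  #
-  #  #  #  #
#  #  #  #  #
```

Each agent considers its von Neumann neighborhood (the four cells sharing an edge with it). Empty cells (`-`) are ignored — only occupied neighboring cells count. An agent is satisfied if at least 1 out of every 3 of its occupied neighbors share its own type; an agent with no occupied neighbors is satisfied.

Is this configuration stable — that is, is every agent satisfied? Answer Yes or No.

Row 1: (1,1)+ 2/2 ok · (1,2)+ 2/2 ok · (1,5)# 1/1 ok
Row 2: (2,1)+ 3/3 ok · (2,2)+ 3/3 ok · (2,4)# 2/2 ok · (2,5)# 3/3 ok
Row 3: (3,1)+ 3/3 ok · (3,2)+ 2/3 ok · (3,4)# 3/3 ok · (3,5)# 3/3 ok
Row 4: (4,1)+ 1/3 ok · (4,2)# 2/4 ok · (4,3)# 3/3 ok · (4,4)# 4/4 ok · (4,5)# 3/3 ok
Row 5: (5,1)# 1/2 ok · (5,2)# 4/4 ok · (5,3)# 4/4 ok · (5,4)# 4/4 ok · (5,5)# 3/3 ok
Row 6: (6,2)# 3/3 ok · (6,3)# 4/4 ok · (6,4)# 4/4 ok · (6,5)# 3/3 ok
Row 7: (7,1)# 1/1 ok · (7,2)# 3/3 ok · (7,3)# 3/3 ok · (7,4)# 3/3 ok · (7,5)# 2/2 ok
All meet the threshold, so the configuration is stable.

Yes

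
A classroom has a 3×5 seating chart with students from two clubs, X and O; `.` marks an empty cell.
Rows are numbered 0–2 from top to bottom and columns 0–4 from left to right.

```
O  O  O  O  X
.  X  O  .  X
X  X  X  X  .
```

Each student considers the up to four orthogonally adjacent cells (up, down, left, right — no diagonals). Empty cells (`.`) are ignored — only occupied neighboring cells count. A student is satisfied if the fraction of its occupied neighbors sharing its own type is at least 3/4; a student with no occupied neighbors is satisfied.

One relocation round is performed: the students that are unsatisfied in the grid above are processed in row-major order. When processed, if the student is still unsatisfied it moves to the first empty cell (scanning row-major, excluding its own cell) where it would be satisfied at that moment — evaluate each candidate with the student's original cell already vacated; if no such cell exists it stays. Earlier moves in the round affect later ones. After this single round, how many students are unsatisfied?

Initially unsatisfied (in order): (0,1), (0,3), (0,4), (1,1), (1,2), (2,2).
  (0,1): no empty cell satisfies it; stays.
  (0,3): no empty cell satisfies it; stays.
  (0,4) → (2,4).
  (1,1): no empty cell satisfies it; stays.
  (1,2): no empty cell satisfies it; stays.
  (2,2): no empty cell satisfies it; stays.
Resulting grid:
O O O O .
. X O . X
X X X X X
Unsatisfied now: (0,1), (1,1), (1,2), (2,2).

4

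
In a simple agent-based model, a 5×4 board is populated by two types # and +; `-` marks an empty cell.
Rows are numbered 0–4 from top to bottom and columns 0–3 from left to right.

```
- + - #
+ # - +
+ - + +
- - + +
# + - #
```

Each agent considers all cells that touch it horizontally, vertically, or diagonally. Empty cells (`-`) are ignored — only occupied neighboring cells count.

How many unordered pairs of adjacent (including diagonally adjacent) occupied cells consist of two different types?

8

Scan each occupied cell's neighbors to the right and below (and the two forward diagonals) so each pair is counted once.
Row 0: +(0,1)–#(1,1)≠ +(0,1)–+(1,0)= #(0,3)–+(1,3)≠  → 2/3 unlike.
Row 1: +(1,0)–#(1,1)≠ +(1,0)–+(2,0)= #(1,1)–+(2,2)≠ #(1,1)–+(2,0)≠ +(1,3)–+(2,3)= +(1,3)–+(2,2)=  → 3/6 unlike.
Row 2: +(2,2)–+(2,3)= +(2,2)–+(3,2)= +(2,2)–+(3,3)= +(2,3)–+(3,3)= +(2,3)–+(3,2)=  → 0/5 unlike.
Row 3: +(3,2)–+(3,3)= +(3,2)–#(4,3)≠ +(3,2)–+(4,1)= +(3,3)–#(4,3)≠  → 2/4 unlike.
Row 4: #(4,0)–+(4,1)≠  → 1/1 unlike.
Total adjacent occupied pairs: 19; unlike-type pairs: 8.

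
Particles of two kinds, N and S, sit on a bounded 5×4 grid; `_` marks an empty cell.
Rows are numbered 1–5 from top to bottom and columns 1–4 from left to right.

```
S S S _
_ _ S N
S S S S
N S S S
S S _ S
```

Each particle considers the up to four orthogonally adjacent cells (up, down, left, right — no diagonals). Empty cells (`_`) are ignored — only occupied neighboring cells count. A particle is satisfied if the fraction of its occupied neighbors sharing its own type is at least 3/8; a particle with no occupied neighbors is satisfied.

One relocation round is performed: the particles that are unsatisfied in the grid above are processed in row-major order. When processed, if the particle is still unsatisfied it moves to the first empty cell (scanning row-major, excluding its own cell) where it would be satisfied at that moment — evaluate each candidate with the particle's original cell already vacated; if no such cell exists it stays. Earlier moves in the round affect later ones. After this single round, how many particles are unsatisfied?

1

Initially unsatisfied (in order): (2,4), (4,1).
  (2,4): no empty cell satisfies it; stays.
  (4,1) → (1,4).
Resulting grid:
S S S N
_ _ S N
S S S S
_ S S S
S S _ S
Unsatisfied now: (2,4).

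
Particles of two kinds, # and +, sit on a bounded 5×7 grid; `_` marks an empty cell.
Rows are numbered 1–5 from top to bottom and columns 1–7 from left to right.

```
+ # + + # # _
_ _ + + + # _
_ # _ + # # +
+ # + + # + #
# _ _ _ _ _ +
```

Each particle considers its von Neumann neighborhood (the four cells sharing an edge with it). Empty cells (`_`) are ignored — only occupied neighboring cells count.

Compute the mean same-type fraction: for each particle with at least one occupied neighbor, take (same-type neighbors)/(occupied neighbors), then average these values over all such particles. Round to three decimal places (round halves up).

(1,1)+ 0/1
(1,2)# 0/2
(1,3)+ 2/3
(1,4)+ 2/3
(1,5)# 1/3
(1,6)# 2/2
(2,3)+ 2/2
(2,4)+ 4/4
(2,5)+ 1/4
(2,6)# 2/3
(3,2)# 1/1
(3,4)+ 2/3
(3,5)# 2/4
(3,6)# 2/4
(3,7)+ 0/2
(4,1)+ 0/2
(4,2)# 1/3
(4,3)+ 1/2
(4,4)+ 2/3
(4,5)# 1/3
(4,6)+ 0/3
(4,7)# 0/3
(5,1)# 0/1
(5,7)+ 0/1
Sum over 24 particles: 0/1 + 0/2 + 2/3 + 2/3 + 1/3 + 2/2 + 2/2 + 4/4 + 1/4 + 2/3 + 1/1 + 2/3 + 2/4 + 2/4 + 0/2 + 0/2 + 1/3 + 1/2 + 2/3 + 1/3 + 0/3 + 0/3 + 0/1 + 0/1 = 121/12; mean = 121/12 ÷ 24 = 121/288 = 0.420138… → 0.420.

0.420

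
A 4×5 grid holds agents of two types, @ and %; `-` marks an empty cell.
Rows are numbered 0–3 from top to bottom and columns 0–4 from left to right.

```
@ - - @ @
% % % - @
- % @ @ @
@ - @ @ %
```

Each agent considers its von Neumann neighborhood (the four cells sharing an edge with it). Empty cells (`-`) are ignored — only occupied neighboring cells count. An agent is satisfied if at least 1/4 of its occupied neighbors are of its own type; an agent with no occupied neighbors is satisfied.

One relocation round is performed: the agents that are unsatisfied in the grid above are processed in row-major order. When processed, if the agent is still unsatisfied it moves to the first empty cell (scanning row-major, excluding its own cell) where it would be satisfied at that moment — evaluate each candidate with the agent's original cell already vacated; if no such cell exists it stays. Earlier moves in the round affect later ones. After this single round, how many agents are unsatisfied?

Initially unsatisfied (in order): (0,0), (3,4).
  (0,0) → (0,2).
  (3,4) → (0,0).
Resulting grid:
% - @ @ @
% % % - @
- % @ @ @
@ - @ @ -
All satisfied now.

0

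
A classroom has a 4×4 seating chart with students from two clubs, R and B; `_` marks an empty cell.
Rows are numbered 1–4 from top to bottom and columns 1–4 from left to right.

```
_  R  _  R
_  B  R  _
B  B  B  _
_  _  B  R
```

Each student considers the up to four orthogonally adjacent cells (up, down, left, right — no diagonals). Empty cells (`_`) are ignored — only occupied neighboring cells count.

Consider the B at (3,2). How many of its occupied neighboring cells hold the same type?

Occupied neighbors of (3,2): (2,2)=B, (3,1)=B, (3,3)=B.
Same type (B): 3 of 3.

3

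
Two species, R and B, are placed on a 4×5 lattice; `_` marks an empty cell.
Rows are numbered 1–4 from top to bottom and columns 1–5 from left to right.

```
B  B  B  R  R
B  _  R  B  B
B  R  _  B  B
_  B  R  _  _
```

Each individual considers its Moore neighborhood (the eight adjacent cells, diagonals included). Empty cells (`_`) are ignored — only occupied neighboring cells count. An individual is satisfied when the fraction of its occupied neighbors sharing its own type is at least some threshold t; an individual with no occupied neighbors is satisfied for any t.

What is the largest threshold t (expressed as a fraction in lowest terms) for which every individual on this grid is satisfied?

1/3

(1,1)B 2/2
(1,2)B 3/4
(1,3)B 2/4
(1,4)R 2/5
(1,5)R 1/3
(2,1)B 3/4
(2,3)R 2/6
(2,4)B 4/7
(2,5)B 3/5
(3,1)B 2/3
(3,2)R 2/5
(3,4)B 3/5
(3,5)B 3/3
(4,2)B 1/3
(4,3)R 1/3
The smallest same-type fraction is 1/3 at (1,5), which reduces to 1/3. Any threshold above that leaves this individual unsatisfied.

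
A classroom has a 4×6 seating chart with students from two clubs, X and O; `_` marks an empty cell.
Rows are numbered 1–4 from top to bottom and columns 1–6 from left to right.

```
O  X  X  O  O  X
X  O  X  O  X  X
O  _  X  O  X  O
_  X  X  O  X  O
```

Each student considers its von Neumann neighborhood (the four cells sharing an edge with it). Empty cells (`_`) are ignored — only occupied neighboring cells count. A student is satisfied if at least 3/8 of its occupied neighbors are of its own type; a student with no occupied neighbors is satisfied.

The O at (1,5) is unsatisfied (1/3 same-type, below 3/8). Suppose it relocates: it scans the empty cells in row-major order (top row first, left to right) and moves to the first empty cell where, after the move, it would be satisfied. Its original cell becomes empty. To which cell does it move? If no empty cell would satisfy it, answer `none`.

Vacating (1,5). Empty cells in order:
  (3,2): 2/4 same-type → satisfied — stop here.

(3,2)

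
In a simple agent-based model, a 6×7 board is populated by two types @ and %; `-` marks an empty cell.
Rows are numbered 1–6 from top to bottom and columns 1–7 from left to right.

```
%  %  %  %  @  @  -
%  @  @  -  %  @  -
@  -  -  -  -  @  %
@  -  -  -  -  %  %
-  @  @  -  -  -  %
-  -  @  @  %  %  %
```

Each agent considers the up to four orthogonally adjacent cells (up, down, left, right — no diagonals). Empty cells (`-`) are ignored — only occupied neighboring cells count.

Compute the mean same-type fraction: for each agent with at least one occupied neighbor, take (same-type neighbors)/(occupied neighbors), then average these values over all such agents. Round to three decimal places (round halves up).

0.673

Row 1: (1,1)% 2/2 · (1,2)% 2/3 · (1,3)% 2/3 · (1,4)% 1/2 · (1,5)@ 1/3 · (1,6)@ 2/2
Row 2: (2,1)% 1/3 · (2,2)@ 1/3 · (2,3)@ 1/2 · (2,5)% 0/2 · (2,6)@ 2/3
Row 3: (3,1)@ 1/2 · (3,6)@ 1/3 · (3,7)% 1/2
Row 4: (4,1)@ 1/1 · (4,6)% 1/2 · (4,7)% 3/3
Row 5: (5,2)@ 1/1 · (5,3)@ 2/2 · (5,7)% 2/2
Row 6: (6,3)@ 2/2 · (6,4)@ 1/2 · (6,5)% 1/2 · (6,6)% 2/2 · (6,7)% 2/2
Sum over 25 agents: 2/2 + 2/3 + 2/3 + 1/2 + 1/3 + 2/2 + 1/3 + 1/3 + 1/2 + 0/2 + 2/3 + 1/2 + 1/3 + 1/2 + 1/1 + 1/2 + 3/3 + 1/1 + 2/2 + 2/2 + 2/2 + 1/2 + 1/2 + 2/2 + 2/2 = 101/6; mean = 101/6 ÷ 25 = 101/150 = 0.673333… → 0.673.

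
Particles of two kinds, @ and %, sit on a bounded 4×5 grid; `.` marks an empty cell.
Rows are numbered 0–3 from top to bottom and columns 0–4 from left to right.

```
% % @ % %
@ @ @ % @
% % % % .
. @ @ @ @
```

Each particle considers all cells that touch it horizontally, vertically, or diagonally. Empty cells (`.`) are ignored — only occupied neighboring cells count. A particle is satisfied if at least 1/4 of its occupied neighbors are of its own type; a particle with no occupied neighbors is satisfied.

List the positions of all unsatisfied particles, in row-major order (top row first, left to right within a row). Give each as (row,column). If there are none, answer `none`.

(0,1), (1,0), (1,4)

Row 0: (0,0)% 1/3 ✓ · (0,1)% 1/5 ✗ · (0,2)@ 2/5 ✓ · (0,3)% 2/5 ✓ · (0,4)% 2/3 ✓
Row 1: (1,0)@ 1/5 ✗ · (1,1)@ 3/8 ✓ · (1,2)@ 2/8 ✓ · (1,3)% 4/7 ✓ · (1,4)@ 0/4 ✗
Row 2: (2,0)% 1/4 ✓ · (2,1)% 2/7 ✓ · (2,2)% 3/8 ✓ · (2,3)% 2/7 ✓
Row 3: (3,1)@ 1/4 ✓ · (3,2)@ 2/5 ✓ · (3,3)@ 2/4 ✓ · (3,4)@ 1/2 ✓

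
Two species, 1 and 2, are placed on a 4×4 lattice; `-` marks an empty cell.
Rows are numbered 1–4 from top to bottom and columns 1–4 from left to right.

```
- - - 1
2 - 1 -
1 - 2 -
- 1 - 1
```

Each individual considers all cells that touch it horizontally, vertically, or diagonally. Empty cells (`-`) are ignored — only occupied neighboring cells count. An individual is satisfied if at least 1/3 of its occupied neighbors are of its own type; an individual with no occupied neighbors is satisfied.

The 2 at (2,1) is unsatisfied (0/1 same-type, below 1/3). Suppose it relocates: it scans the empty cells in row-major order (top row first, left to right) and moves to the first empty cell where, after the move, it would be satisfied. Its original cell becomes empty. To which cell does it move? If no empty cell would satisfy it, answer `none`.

(1,1)

Vacating (2,1). Empty cells in order:
  (1,1): 0/0 same-type → satisfied — stop here.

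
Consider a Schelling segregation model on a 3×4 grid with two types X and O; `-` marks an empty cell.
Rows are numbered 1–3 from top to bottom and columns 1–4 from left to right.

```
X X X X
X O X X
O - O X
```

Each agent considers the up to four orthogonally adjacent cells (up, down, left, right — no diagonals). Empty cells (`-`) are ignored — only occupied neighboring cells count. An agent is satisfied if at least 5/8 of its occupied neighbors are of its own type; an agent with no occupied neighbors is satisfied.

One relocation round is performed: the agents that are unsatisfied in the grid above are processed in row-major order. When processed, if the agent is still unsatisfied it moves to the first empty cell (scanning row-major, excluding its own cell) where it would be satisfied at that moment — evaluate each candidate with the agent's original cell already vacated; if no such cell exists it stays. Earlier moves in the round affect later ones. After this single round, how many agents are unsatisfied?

2

Initially unsatisfied (in order): (2,1), (2,2), (2,3), (3,1), (3,3), (3,4).
  (2,1): no empty cell satisfies it; stays.
  (2,2) → (3,2).
  (2,3): now satisfied by earlier moves; stays.
  (3,1): no empty cell satisfies it; stays.
  (3,3): no empty cell satisfies it; stays.
  (3,4) → (2,2).
Resulting grid:
X X X X
X X X X
O O O -
Unsatisfied now: (3,1), (3,3).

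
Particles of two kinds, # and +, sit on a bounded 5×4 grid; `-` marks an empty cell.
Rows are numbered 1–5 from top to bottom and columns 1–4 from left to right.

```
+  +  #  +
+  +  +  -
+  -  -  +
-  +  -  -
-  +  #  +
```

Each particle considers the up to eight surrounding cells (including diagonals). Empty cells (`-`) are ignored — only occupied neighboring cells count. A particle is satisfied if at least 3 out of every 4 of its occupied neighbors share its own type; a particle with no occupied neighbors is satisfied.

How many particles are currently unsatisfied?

6

Row 1: (1,1)+ 3/3 ok · (1,2)+ 4/5 ok · (1,3)# 0/4 unhappy · (1,4)+ 1/2 unhappy
Row 2: (2,1)+ 4/4 ok · (2,2)+ 5/6 ok · (2,3)+ 4/5 ok
Row 3: (3,1)+ 3/3 ok · (3,4)+ 1/1 ok
Row 4: (4,2)+ 2/3 unhappy
Row 5: (5,2)+ 1/2 unhappy · (5,3)# 0/3 unhappy · (5,4)+ 0/1 unhappy
Unsatisfied: (1,3), (1,4), (4,2), (5,2), (5,3), (5,4) — 6 in total.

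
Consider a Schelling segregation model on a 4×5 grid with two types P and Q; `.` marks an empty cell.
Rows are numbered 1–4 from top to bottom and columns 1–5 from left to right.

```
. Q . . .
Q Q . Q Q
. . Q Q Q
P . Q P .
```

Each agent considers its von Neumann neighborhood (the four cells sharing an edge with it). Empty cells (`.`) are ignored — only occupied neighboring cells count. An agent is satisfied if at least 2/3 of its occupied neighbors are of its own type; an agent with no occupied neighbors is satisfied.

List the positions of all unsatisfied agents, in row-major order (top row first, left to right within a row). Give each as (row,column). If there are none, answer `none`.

(4,3), (4,4)

(1,2)Q 1/1 ✓
(2,1)Q 1/1 ✓
(2,2)Q 2/2 ✓
(2,4)Q 2/2 ✓
(2,5)Q 2/2 ✓
(3,3)Q 2/2 ✓
(3,4)Q 3/4 ✓
(3,5)Q 2/2 ✓
(4,1)P 0/0 ✓
(4,3)Q 1/2 ✗
(4,4)P 0/2 ✗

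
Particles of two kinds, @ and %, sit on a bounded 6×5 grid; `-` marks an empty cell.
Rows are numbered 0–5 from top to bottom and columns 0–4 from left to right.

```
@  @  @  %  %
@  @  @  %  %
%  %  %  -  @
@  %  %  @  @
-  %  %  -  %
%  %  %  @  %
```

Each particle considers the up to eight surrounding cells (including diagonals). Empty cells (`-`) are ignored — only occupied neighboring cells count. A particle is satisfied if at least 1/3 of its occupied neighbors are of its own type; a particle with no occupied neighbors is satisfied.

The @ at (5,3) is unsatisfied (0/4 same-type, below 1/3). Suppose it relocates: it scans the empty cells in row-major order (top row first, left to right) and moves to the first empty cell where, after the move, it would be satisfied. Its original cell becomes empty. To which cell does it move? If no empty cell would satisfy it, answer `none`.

(2,3)

Vacating (5,3). Empty cells in order:
  (2,3): 4/8 same-type → satisfied — stop here.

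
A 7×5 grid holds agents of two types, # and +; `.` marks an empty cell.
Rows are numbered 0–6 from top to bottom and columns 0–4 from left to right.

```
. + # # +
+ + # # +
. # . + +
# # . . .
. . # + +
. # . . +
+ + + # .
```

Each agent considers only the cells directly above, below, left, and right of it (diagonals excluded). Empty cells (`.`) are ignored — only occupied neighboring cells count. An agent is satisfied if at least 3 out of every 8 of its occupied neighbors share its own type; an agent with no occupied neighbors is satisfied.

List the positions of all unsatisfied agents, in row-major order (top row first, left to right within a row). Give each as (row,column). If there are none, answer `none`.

(0,1)+ 1/2 ok
(0,2)# 2/3 ok
(0,3)# 2/3 ok
(0,4)+ 1/2 ok
(1,0)+ 1/1 ok
(1,1)+ 2/4 ok
(1,2)# 2/3 ok
(1,3)# 2/4 ok
(1,4)+ 2/3 ok
(2,1)# 1/2 ok
(2,3)+ 1/2 ok
(2,4)+ 2/2 ok
(3,0)# 1/1 ok
(3,1)# 2/2 ok
(4,2)# 0/1 unhappy
(4,3)+ 1/2 ok
(4,4)+ 2/2 ok
(5,1)# 0/1 unhappy
(5,4)+ 1/1 ok
(6,0)+ 1/1 ok
(6,1)+ 2/3 ok
(6,2)+ 1/2 ok
(6,3)# 0/1 unhappy

(4,2), (5,1), (6,3)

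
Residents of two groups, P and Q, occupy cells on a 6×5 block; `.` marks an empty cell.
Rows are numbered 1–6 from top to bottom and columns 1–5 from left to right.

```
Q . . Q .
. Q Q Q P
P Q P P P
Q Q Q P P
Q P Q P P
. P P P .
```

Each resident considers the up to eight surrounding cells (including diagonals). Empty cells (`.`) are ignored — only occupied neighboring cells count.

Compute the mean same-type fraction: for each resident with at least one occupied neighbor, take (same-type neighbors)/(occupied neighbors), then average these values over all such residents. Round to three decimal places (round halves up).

Row 1: (1,1)Q 1/1 · (1,4)Q 2/3
Row 2: (2,2)Q 3/5 · (2,3)Q 4/6 · (2,4)Q 2/6 · (2,5)P 2/4
Row 3: (3,1)P 0/4 · (3,2)Q 5/7 · (3,3)P 2/8 · (3,4)P 5/8 · (3,5)P 4/5
Row 4: (4,1)Q 3/5 · (4,2)Q 5/8 · (4,3)Q 3/8 · (4,4)P 6/8 · (4,5)P 5/5
Row 5: (5,1)Q 2/4 · (5,2)P 2/7 · (5,3)Q 2/8 · (5,4)P 5/7 · (5,5)P 4/4
Row 6: (6,2)P 2/4 · (6,3)P 4/5 · (6,4)P 3/4
Sum over 24 residents: 1/1 + 2/3 + 3/5 + 4/6 + 2/6 + 2/4 + 0/4 + 5/7 + 2/8 + 5/8 + 4/5 + 3/5 + 5/8 + 3/8 + 6/8 + 5/5 + 2/4 + 2/7 + 2/8 + 5/7 + 4/4 + 2/4 + 4/5 + 3/4 = 12017/840; mean = 12017/840 ÷ 24 = 12017/20160 = 0.596081… → 0.596.

0.596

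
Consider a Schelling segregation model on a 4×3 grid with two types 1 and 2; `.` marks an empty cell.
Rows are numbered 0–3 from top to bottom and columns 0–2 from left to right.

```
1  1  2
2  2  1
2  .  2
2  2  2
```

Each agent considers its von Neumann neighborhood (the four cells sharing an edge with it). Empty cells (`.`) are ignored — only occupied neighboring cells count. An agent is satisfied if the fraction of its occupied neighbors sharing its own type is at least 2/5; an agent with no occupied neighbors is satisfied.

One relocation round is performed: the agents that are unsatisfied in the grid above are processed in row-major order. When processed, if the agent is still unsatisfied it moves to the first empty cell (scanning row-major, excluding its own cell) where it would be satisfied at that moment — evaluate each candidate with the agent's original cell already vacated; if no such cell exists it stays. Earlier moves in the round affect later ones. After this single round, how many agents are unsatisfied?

0

Initially unsatisfied (in order): (0,1), (0,2), (1,1), (1,2).
  (0,1): no empty cell satisfies it; stays.
  (0,2) → (2,1).
  (1,1): now satisfied by earlier moves; stays.
  (1,2) → (0,2).
Resulting grid:
1 1 1
2 2 .
2 2 2
2 2 2
All satisfied now.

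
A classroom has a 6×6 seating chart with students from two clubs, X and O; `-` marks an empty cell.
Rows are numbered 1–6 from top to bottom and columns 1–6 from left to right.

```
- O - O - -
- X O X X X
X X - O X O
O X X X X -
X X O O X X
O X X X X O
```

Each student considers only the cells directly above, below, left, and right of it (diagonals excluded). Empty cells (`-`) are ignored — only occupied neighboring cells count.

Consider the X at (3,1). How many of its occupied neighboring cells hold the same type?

1

Occupied neighbors of (3,1): (4,1)=O, (3,2)=X.
Same type (X): 1 of 2.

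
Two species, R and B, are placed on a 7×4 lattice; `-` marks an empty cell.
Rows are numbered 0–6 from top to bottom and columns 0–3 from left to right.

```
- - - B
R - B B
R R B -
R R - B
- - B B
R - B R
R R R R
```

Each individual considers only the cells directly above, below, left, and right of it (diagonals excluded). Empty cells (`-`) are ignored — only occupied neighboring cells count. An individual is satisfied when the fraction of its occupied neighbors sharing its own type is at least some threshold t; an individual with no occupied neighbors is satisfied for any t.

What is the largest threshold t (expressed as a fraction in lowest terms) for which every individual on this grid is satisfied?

(0,3)B 1/1
(1,0)R 1/1
(1,2)B 2/2
(1,3)B 2/2
(2,0)R 3/3
(2,1)R 2/3
(2,2)B 1/2
(3,0)R 2/2
(3,1)R 2/2
(3,3)B 1/1
(4,2)B 2/2
(4,3)B 2/3
(5,0)R 1/1
(5,2)B 1/3
(5,3)R 1/3
(6,0)R 2/2
(6,1)R 2/2
(6,2)R 2/3
(6,3)R 2/2
The smallest same-type fraction is 1/3 at (5,2), which reduces to 1/3. Any threshold above that leaves this individual unsatisfied.

1/3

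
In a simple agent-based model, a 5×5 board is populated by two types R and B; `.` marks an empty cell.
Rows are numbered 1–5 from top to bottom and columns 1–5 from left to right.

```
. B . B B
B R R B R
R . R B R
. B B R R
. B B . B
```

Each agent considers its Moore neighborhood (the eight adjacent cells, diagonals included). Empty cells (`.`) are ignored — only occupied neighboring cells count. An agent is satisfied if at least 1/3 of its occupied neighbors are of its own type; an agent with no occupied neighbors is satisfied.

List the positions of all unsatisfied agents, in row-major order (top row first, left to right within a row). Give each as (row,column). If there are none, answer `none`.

(2,5), (3,4), (5,5)

(1,2)B 1/3 satisfied
(1,4)B 2/4 satisfied
(1,5)B 2/3 satisfied
(2,1)B 1/3 satisfied
(2,2)R 3/5 satisfied
(2,3)R 2/6 satisfied
(2,4)B 3/7 satisfied
(2,5)R 1/5 not
(3,1)R 1/3 satisfied
(3,3)R 3/7 satisfied
(3,4)B 2/8 not
(3,5)R 3/5 satisfied
(4,2)B 3/5 satisfied
(4,3)B 4/6 satisfied
(4,4)R 3/7 satisfied
(4,5)R 2/4 satisfied
(5,2)B 3/3 satisfied
(5,3)B 3/4 satisfied
(5,5)B 0/2 not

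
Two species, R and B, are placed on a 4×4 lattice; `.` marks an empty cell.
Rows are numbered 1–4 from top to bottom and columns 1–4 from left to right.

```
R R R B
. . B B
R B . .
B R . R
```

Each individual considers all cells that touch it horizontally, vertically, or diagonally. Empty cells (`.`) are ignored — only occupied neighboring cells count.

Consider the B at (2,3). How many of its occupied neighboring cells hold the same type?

Occupied neighbors of (2,3): (1,2)=R, (1,3)=R, (1,4)=B, (2,4)=B, (3,2)=B.
Same type (B): 3 of 5.

3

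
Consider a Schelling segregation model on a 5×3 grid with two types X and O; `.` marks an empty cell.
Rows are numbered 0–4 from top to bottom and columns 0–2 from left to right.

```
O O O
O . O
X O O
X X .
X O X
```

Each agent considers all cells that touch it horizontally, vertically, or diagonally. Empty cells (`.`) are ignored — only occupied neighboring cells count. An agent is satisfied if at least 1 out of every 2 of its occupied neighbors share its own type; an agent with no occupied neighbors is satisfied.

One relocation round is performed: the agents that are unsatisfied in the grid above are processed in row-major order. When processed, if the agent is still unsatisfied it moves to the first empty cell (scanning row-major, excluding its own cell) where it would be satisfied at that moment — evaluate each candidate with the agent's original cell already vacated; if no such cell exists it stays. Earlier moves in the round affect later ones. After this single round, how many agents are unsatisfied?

Initially unsatisfied (in order): (4,1).
  (4,1) → (1,1).
Resulting grid:
O O O
O O O
X O O
X X .
X . X
Unsatisfied now: (2,0).

1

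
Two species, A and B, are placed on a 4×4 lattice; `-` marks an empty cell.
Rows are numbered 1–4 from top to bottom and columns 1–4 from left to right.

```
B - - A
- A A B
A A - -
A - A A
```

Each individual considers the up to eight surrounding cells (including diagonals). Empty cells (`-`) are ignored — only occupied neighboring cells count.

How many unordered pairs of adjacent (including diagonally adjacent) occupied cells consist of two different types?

Scan each occupied cell's neighbors to the right and below (and the two forward diagonals) so each pair is counted once.
From row 1: 2 unlike of 3 pairs (running 2/3).
From row 2: 1 unlike of 5 pairs (running 3/8).
From row 3: 0 unlike of 4 pairs (running 3/12).
From row 4: 0 unlike of 1 pairs (running 3/13).
Total adjacent occupied pairs: 13; unlike-type pairs: 3.

3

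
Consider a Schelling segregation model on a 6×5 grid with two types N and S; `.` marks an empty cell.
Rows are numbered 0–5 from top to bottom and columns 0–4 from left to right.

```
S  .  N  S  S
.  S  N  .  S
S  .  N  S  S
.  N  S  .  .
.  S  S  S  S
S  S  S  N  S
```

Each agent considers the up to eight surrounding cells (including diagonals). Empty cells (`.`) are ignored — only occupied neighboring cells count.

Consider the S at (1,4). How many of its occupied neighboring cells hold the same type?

Occupied neighbors of (1,4): (0,3)=S, (0,4)=S, (2,3)=S, (2,4)=S.
Same type (S): 4 of 4.

4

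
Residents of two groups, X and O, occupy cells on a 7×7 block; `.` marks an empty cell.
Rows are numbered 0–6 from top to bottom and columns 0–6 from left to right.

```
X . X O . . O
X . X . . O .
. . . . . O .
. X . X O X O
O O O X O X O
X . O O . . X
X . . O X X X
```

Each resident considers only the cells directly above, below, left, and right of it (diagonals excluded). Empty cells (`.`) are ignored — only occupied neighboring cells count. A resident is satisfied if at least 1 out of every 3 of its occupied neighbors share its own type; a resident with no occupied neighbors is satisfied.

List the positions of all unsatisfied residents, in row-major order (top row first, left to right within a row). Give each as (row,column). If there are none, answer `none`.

(0,0)X 1/1 ok
(0,2)X 1/2 ok
(0,3)O 0/1 unhappy
(0,6)O 0/0 ok
(1,0)X 1/1 ok
(1,2)X 1/1 ok
(1,5)O 1/1 ok
(2,5)O 1/2 ok
(3,1)X 0/1 unhappy
(3,3)X 1/2 ok
(3,4)O 1/3 ok
(3,5)X 1/4 unhappy
(3,6)O 1/2 ok
(4,0)O 1/2 ok
(4,1)O 2/3 ok
(4,2)O 2/3 ok
(4,3)X 1/4 unhappy
(4,4)O 1/3 ok
(4,5)X 1/3 ok
(4,6)O 1/3 ok
(5,0)X 1/2 ok
(5,2)O 2/2 ok
(5,3)O 2/3 ok
(5,6)X 1/2 ok
(6,0)X 1/1 ok
(6,3)O 1/2 ok
(6,4)X 1/2 ok
(6,5)X 2/2 ok
(6,6)X 2/2 ok

(0,3), (3,1), (3,5), (4,3)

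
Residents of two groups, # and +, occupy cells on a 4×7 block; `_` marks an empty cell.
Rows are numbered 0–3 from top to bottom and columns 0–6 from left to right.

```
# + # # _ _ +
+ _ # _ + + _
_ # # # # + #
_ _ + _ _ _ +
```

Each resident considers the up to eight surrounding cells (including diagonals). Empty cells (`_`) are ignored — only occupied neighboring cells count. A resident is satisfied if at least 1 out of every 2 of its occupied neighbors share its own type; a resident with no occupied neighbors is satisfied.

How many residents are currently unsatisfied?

7

Row 0: (0,0)# 0/2 ✗ · (0,1)+ 1/4 ✗ · (0,2)# 2/3 ✓ · (0,3)# 2/3 ✓ · (0,6)+ 1/1 ✓
Row 1: (1,0)+ 1/3 ✗ · (1,2)# 5/6 ✓ · (1,4)+ 2/5 ✗ · (1,5)+ 3/5 ✓
Row 2: (2,1)# 2/4 ✓ · (2,2)# 3/4 ✓ · (2,3)# 3/5 ✓ · (2,4)# 1/4 ✗ · (2,5)+ 3/5 ✓ · (2,6)# 0/3 ✗
Row 3: (3,2)+ 0/3 ✗ · (3,6)+ 1/2 ✓
Unsatisfied: (0,0), (0,1), (1,0), (1,4), (2,4), (2,6), (3,2) — 7 in total.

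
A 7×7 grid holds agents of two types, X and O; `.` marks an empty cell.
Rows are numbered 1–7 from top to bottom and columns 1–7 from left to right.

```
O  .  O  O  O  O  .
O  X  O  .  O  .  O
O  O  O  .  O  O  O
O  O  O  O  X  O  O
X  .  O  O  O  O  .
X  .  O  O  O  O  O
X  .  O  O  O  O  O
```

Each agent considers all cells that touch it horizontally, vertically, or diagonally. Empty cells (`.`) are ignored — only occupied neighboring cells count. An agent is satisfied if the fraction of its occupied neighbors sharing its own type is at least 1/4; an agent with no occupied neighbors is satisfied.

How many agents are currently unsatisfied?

Row 1: (1,1)O 1/2 ok · (1,3)O 2/3 ok · (1,4)O 4/4 ok · (1,5)O 3/3 ok · (1,6)O 3/3 ok
Row 2: (2,1)O 3/4 ok · (2,2)X 0/7 unhappy · (2,3)O 4/5 ok · (2,5)O 5/5 ok · (2,7)O 3/3 ok
Row 3: (3,1)O 4/5 ok · (3,2)O 7/8 ok · (3,3)O 5/6 ok · (3,5)O 4/5 ok · (3,6)O 6/7 ok · (3,7)O 4/4 ok
Row 4: (4,1)O 3/4 ok · (4,2)O 6/7 ok · (4,3)O 6/6 ok · (4,4)O 6/7 ok · (4,5)X 0/7 unhappy · (4,6)O 6/7 ok · (4,7)O 4/4 ok
Row 5: (5,1)X 1/3 ok · (5,3)O 6/6 ok · (5,4)O 7/8 ok · (5,5)O 7/8 ok · (5,6)O 6/7 ok
Row 6: (6,1)X 2/2 ok · (6,3)O 5/5 ok · (6,4)O 8/8 ok · (6,5)O 8/8 ok · (6,6)O 7/7 ok · (6,7)O 4/4 ok
Row 7: (7,1)X 1/1 ok · (7,3)O 3/3 ok · (7,4)O 5/5 ok · (7,5)O 5/5 ok · (7,6)O 5/5 ok · (7,7)O 3/3 ok
Unsatisfied: (2,2), (4,5) — 2 in total.

2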